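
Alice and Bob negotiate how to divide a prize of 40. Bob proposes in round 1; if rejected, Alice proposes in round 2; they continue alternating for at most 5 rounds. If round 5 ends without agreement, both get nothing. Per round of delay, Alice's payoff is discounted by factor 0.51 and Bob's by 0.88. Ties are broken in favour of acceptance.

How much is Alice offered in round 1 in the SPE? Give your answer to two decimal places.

3.55

Work backward from the last round.
Round 5 (Bob proposes): rejection yields 0 for Alice; Bob offers 0 and keeps 40.
Round 4 (Alice proposes): Bob can get 40 next round, worth 0.88 × 40 = 35.2 now, so Alice offers 35.2, keeping 4.8.
Round 3 (Bob proposes): Alice can get 4.8 next round, worth 0.51 × 4.8 = 2.448 now; Bob offers that and keeps 37.552.
Round 2 (Alice proposes): Bob can get 37.552 next round, worth 0.88 × 37.552 = 33.04576 now, so Alice offers 33.04576, keeping 6.95424.
Round 1 (Bob proposes): Alice can get 6.95424 next round, worth 0.51 × 6.95424 = 3.5466624 now. Bob offers 3.5466624 and keeps 40 − 3.5466624 = 36.4533376.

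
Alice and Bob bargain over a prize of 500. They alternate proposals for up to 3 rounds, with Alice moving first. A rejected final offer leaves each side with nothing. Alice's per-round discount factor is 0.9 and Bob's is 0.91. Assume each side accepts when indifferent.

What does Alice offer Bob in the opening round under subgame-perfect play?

45.5

Solve by backward induction from round 3.
Round 3 (Alice proposes): rejection yields 0 for Bob; Alice offers 0 and keeps 500.
Round 2 (Bob proposes): Alice can get 500 next round, worth 0.9 × 500 = 450 now; Bob offers that and keeps 50.
Round 1 (Alice proposes): Bob can get 50 next round, worth 0.91 × 50 = 45.5 now. Alice offers 45.5 and keeps 500 − 45.5 = 454.5.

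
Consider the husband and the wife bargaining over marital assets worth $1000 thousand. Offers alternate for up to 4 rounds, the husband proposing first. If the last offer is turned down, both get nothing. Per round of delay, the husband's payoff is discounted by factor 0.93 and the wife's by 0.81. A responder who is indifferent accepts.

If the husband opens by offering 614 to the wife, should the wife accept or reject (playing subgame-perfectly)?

Reject

Round 4 (the wife proposes): rejection yields 0 for the husband; the wife offers 0 and keeps 1000.
Round 3 (the husband proposes): the wife can get 1000 next round, worth 0.81 × 1000 = 810 now; the husband offers that and keeps 190.
Round 2 (the wife proposes): the husband can get 190 next round, worth 0.93 × 190 = 176.7 now, so the wife offers 176.7, keeping 823.3.
So by rejecting in round 1, the wife gets 823.3 next round, worth 0.81 × 823.3 = 666.873 now.
Offer 614 < 666.873, so the wife rejects.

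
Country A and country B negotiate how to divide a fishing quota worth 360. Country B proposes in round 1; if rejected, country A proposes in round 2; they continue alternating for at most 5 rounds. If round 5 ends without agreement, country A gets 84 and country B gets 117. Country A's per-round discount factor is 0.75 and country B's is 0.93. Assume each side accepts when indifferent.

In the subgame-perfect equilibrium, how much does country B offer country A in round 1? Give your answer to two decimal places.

By backward induction:
Round 5 (country B proposes): country A gets 84 if talks fail, so country B offers 84 and keeps 276.
Round 4 (country A proposes): country B can get 276 next round, worth 0.93 × 276 = 256.68 now. Country A offers 256.68 and keeps 360 − 256.68 = 103.32.
Round 3 (country B proposes): country A can get 103.32 next round, worth 0.75 × 103.32 = 77.49 now. Country B offers 77.49 and keeps 360 − 77.49 = 282.51.
Round 2 (country A proposes): country B can get 282.51 next round, worth 0.93 × 282.51 = 262.7343 now. Country A offers 262.7343 and keeps 360 − 262.7343 = 97.2657.
Round 1 (country B proposes): country A can get 97.2657 next round, worth 0.75 × 97.2657 = 72.949275 now; country B offers that and keeps 287.050725.

72.95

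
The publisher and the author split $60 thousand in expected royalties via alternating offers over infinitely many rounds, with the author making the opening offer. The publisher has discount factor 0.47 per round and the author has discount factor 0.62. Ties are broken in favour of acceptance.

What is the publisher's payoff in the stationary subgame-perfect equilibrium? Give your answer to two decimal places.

15.12

Let x be the author's share when the author proposes and y be the publisher's share when the publisher proposes.
The publisher accepts iff offered ≥ 0.47·y, so x = 60 − 0.47y. Symmetrically y = 60 − 0.62x.
Substituting: x = 60 − 0.47(60 − 0.62x), giving x(1 − 0.62·0.47) = 60(1 − 0.47).
So x = 60 × 0.53 / 0.7086 ≈ 44.8772, and the publisher receives 60 − x ≈ 15.1228.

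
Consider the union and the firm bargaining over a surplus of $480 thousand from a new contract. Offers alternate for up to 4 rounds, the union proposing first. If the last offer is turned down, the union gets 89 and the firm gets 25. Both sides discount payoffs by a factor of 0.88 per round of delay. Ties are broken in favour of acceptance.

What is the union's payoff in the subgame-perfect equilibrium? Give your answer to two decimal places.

162.86

Round 4 (the firm proposes): the union gets 89 if talks fail, so the firm offers 89 and keeps 391.
Round 3 (the union proposes): the firm can get 391 next round, worth 0.88 × 391 = 344.08 now. The union offers 344.08 and keeps 480 − 344.08 = 135.92.
Round 2 (the firm proposes): the union can get 135.92 next round, worth 0.88 × 135.92 = 119.6096 now, so the firm offers 119.6096, keeping 360.3904.
Round 1 (the union proposes): the firm can get 360.3904 next round, worth 0.88 × 360.3904 = 317.143552 now; the union offers that and keeps 162.856448.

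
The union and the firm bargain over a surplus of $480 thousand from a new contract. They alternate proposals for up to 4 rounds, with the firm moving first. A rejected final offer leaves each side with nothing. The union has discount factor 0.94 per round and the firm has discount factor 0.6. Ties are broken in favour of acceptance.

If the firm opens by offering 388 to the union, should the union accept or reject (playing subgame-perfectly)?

Work out the union's continuation value if the offer is rejected.
Round 4 (the union proposes): rejection yields 0 for the firm; the union offers 0 and keeps 480.
Round 3 (the firm proposes): the union can get 480 next round, worth 0.94 × 480 = 451.2 now, so the firm offers 451.2, keeping 28.8.
Round 2 (the union proposes): the firm can get 28.8 next round, worth 0.6 × 28.8 = 17.28 now. The union offers 17.28 and keeps 480 − 17.28 = 462.72.
So by rejecting in round 1, the union gets 462.72 next round, worth 0.94 × 462.72 = 434.9568 now.
Offer 388 < 434.9568, so the union rejects.

Reject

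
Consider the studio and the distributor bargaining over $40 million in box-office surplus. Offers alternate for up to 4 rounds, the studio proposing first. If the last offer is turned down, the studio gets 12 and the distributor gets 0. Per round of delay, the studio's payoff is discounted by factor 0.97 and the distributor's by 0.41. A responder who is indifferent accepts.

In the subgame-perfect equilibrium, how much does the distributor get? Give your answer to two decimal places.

5.06

Round 4 (the distributor proposes): the studio gets 12 if talks fail, so the distributor offers 12 and keeps 28.
Round 3 (the studio proposes): the distributor can get 28 next round, worth 0.41 × 28 = 11.48 now; the studio offers that and keeps 28.52.
Round 2 (the distributor proposes): the studio can get 28.52 next round, worth 0.97 × 28.52 = 27.6644 now. The distributor offers 27.6644 and keeps 40 − 27.6644 = 12.3356.
Round 1 (the studio proposes): the distributor can get 12.3356 next round, worth 0.41 × 12.3356 = 5.057596 now; the studio offers that and keeps 34.942404.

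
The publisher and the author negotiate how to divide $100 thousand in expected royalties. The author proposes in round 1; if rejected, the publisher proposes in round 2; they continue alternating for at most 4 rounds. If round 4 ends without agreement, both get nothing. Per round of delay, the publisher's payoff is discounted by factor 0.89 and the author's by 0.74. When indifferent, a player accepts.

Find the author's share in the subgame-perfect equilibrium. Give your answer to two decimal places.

18.24

Round 4 (the publisher proposes): rejection yields 0 for the author; the publisher offers 0 and keeps 100.
Round 3 (the author proposes): the publisher can get 100 next round, worth 0.89 × 100 = 89 now; the author offers that and keeps 11.
Round 2 (the publisher proposes): the author can get 11 next round, worth 0.74 × 11 = 8.14 now, so the publisher offers 8.14, keeping 91.86.
Round 1 (the author proposes): the publisher can get 91.86 next round, worth 0.89 × 91.86 = 81.7554 now. The author offers 81.7554 and keeps 100 − 81.7554 = 18.2446.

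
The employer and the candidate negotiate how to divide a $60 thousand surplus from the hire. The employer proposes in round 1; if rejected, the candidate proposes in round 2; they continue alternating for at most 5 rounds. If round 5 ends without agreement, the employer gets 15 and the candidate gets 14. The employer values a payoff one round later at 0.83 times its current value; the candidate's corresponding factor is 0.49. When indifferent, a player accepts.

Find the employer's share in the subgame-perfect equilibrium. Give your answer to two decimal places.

50.65

Work backward from the last round.
Round 5 (the employer proposes): the candidate gets 14 if talks fail, so the employer offers 14 and keeps 46.
Round 4 (the candidate proposes): the employer can get 46 next round, worth 0.83 × 46 = 38.18 now, so the candidate offers 38.18, keeping 21.82.
Round 3 (the employer proposes): the candidate can get 21.82 next round, worth 0.49 × 21.82 = 10.6918 now, so the employer offers 10.6918, keeping 49.3082.
Round 2 (the candidate proposes): the employer can get 49.3082 next round, worth 0.83 × 49.3082 = 40.925806 now, so the candidate offers 40.925806, keeping 19.074194.
Round 1 (the employer proposes): the candidate can get 19.074194 next round, worth 0.49 × 19.074194 = 9.34635506 now. The employer offers 9.34635506 and keeps 60 − 9.34635506 = 50.65364494.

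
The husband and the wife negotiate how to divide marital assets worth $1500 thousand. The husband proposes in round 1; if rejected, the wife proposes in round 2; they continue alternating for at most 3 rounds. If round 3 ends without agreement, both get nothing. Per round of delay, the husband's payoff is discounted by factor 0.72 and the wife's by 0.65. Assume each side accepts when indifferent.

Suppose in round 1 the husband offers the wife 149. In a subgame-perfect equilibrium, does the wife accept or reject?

Round 3 (the husband proposes): the wife will accept anything ≥ 0, so the husband offers 0 and keeps 1500.
Round 2 (the wife proposes): the husband can get 1500 next round, worth 0.72 × 1500 = 1080 now; the wife offers that and keeps 420.
So by rejecting in round 1, the wife gets 420 next round, worth 0.65 × 420 = 273 now.
Offer 149 < 273, so the wife rejects.

Reject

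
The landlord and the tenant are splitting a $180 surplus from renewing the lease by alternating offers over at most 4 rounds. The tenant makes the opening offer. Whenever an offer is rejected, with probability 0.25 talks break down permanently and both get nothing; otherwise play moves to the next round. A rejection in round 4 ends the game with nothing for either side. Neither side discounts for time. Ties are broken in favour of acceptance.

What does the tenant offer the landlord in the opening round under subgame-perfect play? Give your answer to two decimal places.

109.69

By backward induction:
Round 4 (the landlord proposes): the tenant will accept anything ≥ 0, so the landlord offers 0 and keeps 180.
Round 3 (the tenant proposes): rejecting gives the landlord an expected 0.75 × 180 = 135. The tenant offers 135 and keeps 180 − 135 = 45.
Round 2 (the landlord proposes): rejecting gives the tenant an expected 0.75 × 45 = 33.75; the landlord offers that and keeps 146.25.
Round 1 (the tenant proposes): rejecting gives the landlord an expected 0.75 × 146.25 = 109.6875; the tenant offers that and keeps 70.3125.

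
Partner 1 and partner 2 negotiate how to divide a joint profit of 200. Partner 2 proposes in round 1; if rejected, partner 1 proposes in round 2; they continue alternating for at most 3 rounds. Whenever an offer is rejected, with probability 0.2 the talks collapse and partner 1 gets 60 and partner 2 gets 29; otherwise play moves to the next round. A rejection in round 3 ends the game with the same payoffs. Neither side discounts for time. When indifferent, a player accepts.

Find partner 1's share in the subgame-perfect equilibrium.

77.76

By backward induction:
Round 3 (partner 2 proposes): partner 1 gets 60 if talks fail, so partner 2 offers 60 and keeps 140.
Round 2 (partner 1 proposes): rejecting gives partner 2 an expected 0.8 × 140 + 0.2 × 29 = 117.8; partner 1 offers that and keeps 82.2.
Round 1 (partner 2 proposes): rejecting gives partner 1 an expected 0.8 × 82.2 + 0.2 × 60 = 77.76. Partner 2 offers 77.76 and keeps 200 − 77.76 = 122.24.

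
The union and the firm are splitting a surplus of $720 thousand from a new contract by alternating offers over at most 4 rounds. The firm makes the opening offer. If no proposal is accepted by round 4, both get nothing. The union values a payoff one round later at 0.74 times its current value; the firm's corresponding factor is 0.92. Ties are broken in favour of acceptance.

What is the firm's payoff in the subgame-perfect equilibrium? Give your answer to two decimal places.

314.65

Round 4 (the union proposes): the firm will accept anything ≥ 0, so the union offers 0 and keeps 720.
Round 3 (the firm proposes): the union can get 720 next round, worth 0.74 × 720 = 532.8 now. The firm offers 532.8 and keeps 720 − 532.8 = 187.2.
Round 2 (the union proposes): the firm can get 187.2 next round, worth 0.92 × 187.2 = 172.224 now, so the union offers 172.224, keeping 547.776.
Round 1 (the firm proposes): the union can get 547.776 next round, worth 0.74 × 547.776 = 405.35424 now; the firm offers that and keeps 314.64576.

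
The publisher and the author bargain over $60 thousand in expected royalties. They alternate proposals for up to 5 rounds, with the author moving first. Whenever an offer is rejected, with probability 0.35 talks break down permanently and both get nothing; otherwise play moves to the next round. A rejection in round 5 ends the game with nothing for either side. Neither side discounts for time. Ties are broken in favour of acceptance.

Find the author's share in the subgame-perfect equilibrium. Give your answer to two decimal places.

Round 5 (the author proposes): the publisher will accept anything ≥ 0, so the author offers 0 and keeps 60.
Round 4 (the publisher proposes): rejecting gives the author an expected 0.65 × 60 = 39; the publisher offers that and keeps 21.
Round 3 (the author proposes): rejecting gives the publisher an expected 0.65 × 21 = 13.65; the author offers that and keeps 46.35.
Round 2 (the publisher proposes): rejecting gives the author an expected 0.65 × 46.35 = 30.1275, so the publisher offers 30.1275, keeping 29.8725.
Round 1 (the author proposes): rejecting gives the publisher an expected 0.65 × 29.8725 = 19.417125; the author offers that and keeps 40.582875.

40.58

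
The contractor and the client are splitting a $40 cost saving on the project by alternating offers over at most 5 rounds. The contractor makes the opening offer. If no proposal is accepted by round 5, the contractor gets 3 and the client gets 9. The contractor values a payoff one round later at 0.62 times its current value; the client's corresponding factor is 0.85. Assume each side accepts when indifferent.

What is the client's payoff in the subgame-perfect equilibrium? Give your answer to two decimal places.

Round 5 (the contractor proposes): the client gets 9 if talks fail, so the contractor offers 9 and keeps 31.
Round 4 (the client proposes): the contractor can get 31 next round, worth 0.62 × 31 = 19.22 now; the client offers that and keeps 20.78.
Round 3 (the contractor proposes): the client can get 20.78 next round, worth 0.85 × 20.78 = 17.663 now, so the contractor offers 17.663, keeping 22.337.
Round 2 (the client proposes): the contractor can get 22.337 next round, worth 0.62 × 22.337 = 13.84894 now; the client offers that and keeps 26.15106.
Round 1 (the contractor proposes): the client can get 26.15106 next round, worth 0.85 × 26.15106 = 22.228401 now; the contractor offers that and keeps 17.771599.

22.23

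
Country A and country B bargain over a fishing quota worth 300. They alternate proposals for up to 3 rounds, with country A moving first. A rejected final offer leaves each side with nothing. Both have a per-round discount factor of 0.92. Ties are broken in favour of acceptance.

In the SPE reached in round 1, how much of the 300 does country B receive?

Round 3 (country A proposes): rejection yields 0 for country B; country A offers 0 and keeps 300.
Round 2 (country B proposes): country A can get 300 next round, worth 0.92 × 300 = 276 now. Country B offers 276 and keeps 300 − 276 = 24.
Round 1 (country A proposes): country B can get 24 next round, worth 0.92 × 24 = 22.08 now; country A offers that and keeps 277.92.

22.08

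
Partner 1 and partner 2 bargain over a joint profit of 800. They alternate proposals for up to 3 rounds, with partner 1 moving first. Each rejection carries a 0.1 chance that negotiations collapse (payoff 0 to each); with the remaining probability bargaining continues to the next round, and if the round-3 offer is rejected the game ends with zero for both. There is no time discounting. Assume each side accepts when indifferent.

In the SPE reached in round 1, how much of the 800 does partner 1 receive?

By backward induction:
Round 3 (partner 1 proposes): partner 2 will accept anything ≥ 0, so partner 1 offers 0 and keeps 800.
Round 2 (partner 2 proposes): rejecting gives partner 1 an expected 0.9 × 800 = 720; partner 2 offers that and keeps 80.
Round 1 (partner 1 proposes): rejecting gives partner 2 an expected 0.9 × 80 = 72, so partner 1 offers 72, keeping 728.

728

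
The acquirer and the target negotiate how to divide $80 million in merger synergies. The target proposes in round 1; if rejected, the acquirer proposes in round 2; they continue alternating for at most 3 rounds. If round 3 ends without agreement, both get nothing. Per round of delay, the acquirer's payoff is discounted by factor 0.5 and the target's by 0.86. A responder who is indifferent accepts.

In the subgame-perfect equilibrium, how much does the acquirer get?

Work backward from the last round.
Round 3 (the target proposes): the acquirer will accept anything ≥ 0, so the target offers 0 and keeps 80.
Round 2 (the acquirer proposes): the target can get 80 next round, worth 0.86 × 80 = 68.8 now. The acquirer offers 68.8 and keeps 80 − 68.8 = 11.2.
Round 1 (the target proposes): the acquirer can get 11.2 next round, worth 0.5 × 11.2 = 5.6 now, so the target offers 5.6, keeping 74.4.

5.6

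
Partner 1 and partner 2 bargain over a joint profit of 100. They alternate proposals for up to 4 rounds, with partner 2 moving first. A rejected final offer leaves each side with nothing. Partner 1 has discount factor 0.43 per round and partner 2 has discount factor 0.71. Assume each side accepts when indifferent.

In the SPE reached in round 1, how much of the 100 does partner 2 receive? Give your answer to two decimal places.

Round 4 (partner 1 proposes): partner 2 will accept anything ≥ 0, so partner 1 offers 0 and keeps 100.
Round 3 (partner 2 proposes): partner 1 can get 100 next round, worth 0.43 × 100 = 43 now, so partner 2 offers 43, keeping 57.
Round 2 (partner 1 proposes): partner 2 can get 57 next round, worth 0.71 × 57 = 40.47 now. Partner 1 offers 40.47 and keeps 100 − 40.47 = 59.53.
Round 1 (partner 2 proposes): partner 1 can get 59.53 next round, worth 0.43 × 59.53 = 25.5979 now. Partner 2 offers 25.5979 and keeps 100 − 25.5979 = 74.4021.

74.40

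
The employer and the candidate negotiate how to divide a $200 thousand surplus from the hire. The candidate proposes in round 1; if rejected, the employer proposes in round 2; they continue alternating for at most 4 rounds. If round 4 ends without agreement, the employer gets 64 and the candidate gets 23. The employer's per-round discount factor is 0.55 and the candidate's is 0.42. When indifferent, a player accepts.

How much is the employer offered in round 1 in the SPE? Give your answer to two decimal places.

By backward induction:
Round 4 (the employer proposes): the candidate gets 23 if talks fail, so the employer offers 23 and keeps 177.
Round 3 (the candidate proposes): the employer can get 177 next round, worth 0.55 × 177 = 97.35 now; the candidate offers that and keeps 102.65.
Round 2 (the employer proposes): the candidate can get 102.65 next round, worth 0.42 × 102.65 = 43.113 now; the employer offers that and keeps 156.887.
Round 1 (the candidate proposes): the employer can get 156.887 next round, worth 0.55 × 156.887 = 86.28785 now; the candidate offers that and keeps 113.71215.

86.29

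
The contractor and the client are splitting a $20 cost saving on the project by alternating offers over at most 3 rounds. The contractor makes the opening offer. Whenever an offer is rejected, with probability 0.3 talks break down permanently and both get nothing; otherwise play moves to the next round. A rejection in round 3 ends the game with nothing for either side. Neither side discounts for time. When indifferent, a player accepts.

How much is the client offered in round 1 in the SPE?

4.2

Round 3 (the contractor proposes): the client will accept anything ≥ 0, so the contractor offers 0 and keeps 20.
Round 2 (the client proposes): rejecting gives the contractor an expected 0.7 × 20 = 14; the client offers that and keeps 6.
Round 1 (the contractor proposes): rejecting gives the client an expected 0.7 × 6 = 4.2, so the contractor offers 4.2, keeping 15.8.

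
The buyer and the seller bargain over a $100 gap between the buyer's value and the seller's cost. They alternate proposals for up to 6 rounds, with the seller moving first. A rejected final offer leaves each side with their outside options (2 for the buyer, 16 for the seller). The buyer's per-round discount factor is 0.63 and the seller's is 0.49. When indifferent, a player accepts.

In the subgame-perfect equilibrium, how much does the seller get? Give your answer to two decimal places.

52.91

By backward induction:
Round 6 (the buyer proposes): the seller gets 16 if talks fail, so the buyer offers 16 and keeps 84.
Round 5 (the seller proposes): the buyer can get 84 next round, worth 0.63 × 84 = 52.92 now; the seller offers that and keeps 47.08.
Round 4 (the buyer proposes): the seller can get 47.08 next round, worth 0.49 × 47.08 = 23.0692 now; the buyer offers that and keeps 76.9308.
Round 3 (the seller proposes): the buyer can get 76.9308 next round, worth 0.63 × 76.9308 = 48.466404 now, so the seller offers 48.466404, keeping 51.533596.
Round 2 (the buyer proposes): the seller can get 51.533596 next round, worth 0.49 × 51.533596 = 25.25146204 now. The buyer offers 25.25146204 and keeps 100 − 25.25146204 = 74.74853796.
Round 1 (the seller proposes): the buyer can get 74.74853796 next round, worth 0.63 × 74.74853796 = 47.0915789148 now, so the seller offers 47.0915789148, keeping 52.9084210852.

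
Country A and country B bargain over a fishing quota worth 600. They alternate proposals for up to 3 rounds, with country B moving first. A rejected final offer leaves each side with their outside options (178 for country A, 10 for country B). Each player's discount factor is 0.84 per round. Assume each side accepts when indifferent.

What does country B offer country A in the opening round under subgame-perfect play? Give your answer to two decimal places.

Solve by backward induction from round 3.
Round 3 (country B proposes): country A gets 178 if talks fail, so country B offers 178 and keeps 422.
Round 2 (country A proposes): country B can get 422 next round, worth 0.84 × 422 = 354.48 now, so country A offers 354.48, keeping 245.52.
Round 1 (country B proposes): country A can get 245.52 next round, worth 0.84 × 245.52 = 206.2368 now. Country B offers 206.2368 and keeps 600 − 206.2368 = 393.7632.

206.24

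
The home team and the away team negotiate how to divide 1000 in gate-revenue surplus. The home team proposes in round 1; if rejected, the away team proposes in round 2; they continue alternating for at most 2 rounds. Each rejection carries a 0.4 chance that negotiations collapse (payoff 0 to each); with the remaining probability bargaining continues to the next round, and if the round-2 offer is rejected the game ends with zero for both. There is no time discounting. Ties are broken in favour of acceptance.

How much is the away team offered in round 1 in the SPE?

600

Round 2 (the away team proposes): the home team will accept anything ≥ 0, so the away team offers 0 and keeps 1000.
Round 1 (the home team proposes): rejecting gives the away team an expected 0.6 × 1000 = 600, so the home team offers 600, keeping 400.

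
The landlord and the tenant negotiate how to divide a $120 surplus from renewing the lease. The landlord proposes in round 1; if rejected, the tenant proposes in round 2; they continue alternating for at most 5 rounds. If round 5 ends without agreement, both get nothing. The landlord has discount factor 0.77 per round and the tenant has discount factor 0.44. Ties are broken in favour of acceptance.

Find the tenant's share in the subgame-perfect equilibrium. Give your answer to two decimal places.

16.26

Round 5 (the landlord proposes): the tenant will accept anything ≥ 0, so the landlord offers 0 and keeps 120.
Round 4 (the tenant proposes): the landlord can get 120 next round, worth 0.77 × 120 = 92.4 now, so the tenant offers 92.4, keeping 27.6.
Round 3 (the landlord proposes): the tenant can get 27.6 next round, worth 0.44 × 27.6 = 12.144 now, so the landlord offers 12.144, keeping 107.856.
Round 2 (the tenant proposes): the landlord can get 107.856 next round, worth 0.77 × 107.856 = 83.04912 now. The tenant offers 83.04912 and keeps 120 − 83.04912 = 36.95088.
Round 1 (the landlord proposes): the tenant can get 36.95088 next round, worth 0.44 × 36.95088 = 16.2583872 now; the landlord offers that and keeps 103.7416128.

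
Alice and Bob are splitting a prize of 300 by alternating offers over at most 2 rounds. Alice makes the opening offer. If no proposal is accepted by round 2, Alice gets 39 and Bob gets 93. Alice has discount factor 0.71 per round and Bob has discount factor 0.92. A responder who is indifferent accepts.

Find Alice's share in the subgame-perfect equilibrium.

59.88

Round 2 (Bob proposes): Alice gets 39 if talks fail, so Bob offers 39 and keeps 261.
Round 1 (Alice proposes): Bob can get 261 next round, worth 0.92 × 261 = 240.12 now; Alice offers that and keeps 59.88.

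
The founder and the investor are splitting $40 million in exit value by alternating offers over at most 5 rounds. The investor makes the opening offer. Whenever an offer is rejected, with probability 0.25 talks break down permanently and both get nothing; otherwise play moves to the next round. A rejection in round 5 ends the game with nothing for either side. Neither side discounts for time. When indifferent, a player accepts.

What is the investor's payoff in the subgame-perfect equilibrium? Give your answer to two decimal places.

Round 5 (the investor proposes): rejection yields 0 for the founder; the investor offers 0 and keeps 40.
Round 4 (the founder proposes): rejecting gives the investor an expected 0.75 × 40 = 30. The founder offers 30 and keeps 40 − 30 = 10.
Round 3 (the investor proposes): rejecting gives the founder an expected 0.75 × 10 = 7.5. The investor offers 7.5 and keeps 40 − 7.5 = 32.5.
Round 2 (the founder proposes): rejecting gives the investor an expected 0.75 × 32.5 = 24.375. The founder offers 24.375 and keeps 40 − 24.375 = 15.625.
Round 1 (the investor proposes): rejecting gives the founder an expected 0.75 × 15.625 = 11.71875; the investor offers that and keeps 28.28125.

28.28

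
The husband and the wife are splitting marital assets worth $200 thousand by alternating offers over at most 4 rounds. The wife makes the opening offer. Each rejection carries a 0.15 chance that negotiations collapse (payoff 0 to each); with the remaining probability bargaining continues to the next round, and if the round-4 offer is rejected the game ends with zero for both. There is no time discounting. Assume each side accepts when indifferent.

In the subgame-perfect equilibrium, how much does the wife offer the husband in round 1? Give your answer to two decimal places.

148.33

Round 4 (the husband proposes): rejection yields 0 for the wife; the husband offers 0 and keeps 200.
Round 3 (the wife proposes): rejecting gives the husband an expected 0.85 × 200 = 170. The wife offers 170 and keeps 200 − 170 = 30.
Round 2 (the husband proposes): rejecting gives the wife an expected 0.85 × 30 = 25.5. The husband offers 25.5 and keeps 200 − 25.5 = 174.5.
Round 1 (the wife proposes): rejecting gives the husband an expected 0.85 × 174.5 = 148.325, so the wife offers 148.325, keeping 51.675.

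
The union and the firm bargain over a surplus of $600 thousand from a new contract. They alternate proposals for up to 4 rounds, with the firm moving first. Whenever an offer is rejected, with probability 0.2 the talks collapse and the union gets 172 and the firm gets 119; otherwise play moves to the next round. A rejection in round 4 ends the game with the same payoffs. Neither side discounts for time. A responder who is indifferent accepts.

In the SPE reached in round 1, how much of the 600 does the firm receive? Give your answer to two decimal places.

Round 4 (the union proposes): the firm gets 119 if talks fail, so the union offers 119 and keeps 481.
Round 3 (the firm proposes): rejecting gives the union an expected 0.8 × 481 + 0.2 × 172 = 419.2; the firm offers that and keeps 180.8.
Round 2 (the union proposes): rejecting gives the firm an expected 0.8 × 180.8 + 0.2 × 119 = 168.44; the union offers that and keeps 431.56.
Round 1 (the firm proposes): rejecting gives the union an expected 0.8 × 431.56 + 0.2 × 172 = 379.648; the firm offers that and keeps 220.352.

220.35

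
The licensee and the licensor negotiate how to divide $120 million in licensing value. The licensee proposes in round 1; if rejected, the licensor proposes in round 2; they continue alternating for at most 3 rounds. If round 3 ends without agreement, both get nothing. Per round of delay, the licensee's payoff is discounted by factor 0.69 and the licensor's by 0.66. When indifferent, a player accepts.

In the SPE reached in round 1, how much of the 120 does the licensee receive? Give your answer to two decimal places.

By backward induction:
Round 3 (the licensee proposes): rejection yields 0 for the licensor; the licensee offers 0 and keeps 120.
Round 2 (the licensor proposes): the licensee can get 120 next round, worth 0.69 × 120 = 82.8 now; the licensor offers that and keeps 37.2.
Round 1 (the licensee proposes): the licensor can get 37.2 next round, worth 0.66 × 37.2 = 24.552 now; the licensee offers that and keeps 95.448.

95.45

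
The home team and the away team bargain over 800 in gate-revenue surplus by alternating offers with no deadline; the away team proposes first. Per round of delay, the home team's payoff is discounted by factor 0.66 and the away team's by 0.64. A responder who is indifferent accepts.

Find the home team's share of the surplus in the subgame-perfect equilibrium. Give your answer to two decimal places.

329.09

When the away team proposes, the home team accepts any offer worth at least 0.66 times what the home team would get by proposing next round; and vice versa.
This gives x = 800 − 0.66y and y = 800 − 0.64x, where x and y are each side's share when it proposes.
Hence (1 − 0.66·0.64)x = 800(1 − 0.66), i.e. 0.5776·x = 272.
x ≈ 470.9141; the home team's share is 800 − x ≈ 329.0859.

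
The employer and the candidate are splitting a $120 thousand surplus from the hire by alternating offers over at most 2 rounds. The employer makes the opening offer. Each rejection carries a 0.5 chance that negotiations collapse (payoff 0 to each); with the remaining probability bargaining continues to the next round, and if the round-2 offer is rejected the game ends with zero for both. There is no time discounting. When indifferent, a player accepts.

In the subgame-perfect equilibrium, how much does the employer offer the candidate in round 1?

Round 2 (the candidate proposes): the employer will accept anything ≥ 0, so the candidate offers 0 and keeps 120.
Round 1 (the employer proposes): rejecting gives the candidate an expected 0.5 × 120 = 60, so the employer offers 60, keeping 60.

60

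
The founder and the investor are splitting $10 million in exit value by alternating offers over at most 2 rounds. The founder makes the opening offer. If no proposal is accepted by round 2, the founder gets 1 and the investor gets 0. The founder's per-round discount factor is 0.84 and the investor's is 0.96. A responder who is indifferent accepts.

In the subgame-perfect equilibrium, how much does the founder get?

1.36

Round 2 (the investor proposes): the founder gets 1 if talks fail, so the investor offers 1 and keeps 9.
Round 1 (the founder proposes): the investor can get 9 next round, worth 0.96 × 9 = 8.64 now; the founder offers that and keeps 1.36.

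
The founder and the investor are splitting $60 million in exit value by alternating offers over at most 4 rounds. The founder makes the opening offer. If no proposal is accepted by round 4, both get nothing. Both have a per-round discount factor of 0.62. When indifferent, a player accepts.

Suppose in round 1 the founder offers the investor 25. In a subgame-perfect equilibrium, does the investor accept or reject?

Round 4 (the investor proposes): the founder will accept anything ≥ 0, so the investor offers 0 and keeps 60.
Round 3 (the founder proposes): the investor can get 60 next round, worth 0.62 × 60 = 37.2 now; the founder offers that and keeps 22.8.
Round 2 (the investor proposes): the founder can get 22.8 next round, worth 0.62 × 22.8 = 14.136 now, so the investor offers 14.136, keeping 45.864.
So by rejecting in round 1, the investor gets 45.864 next round, worth 0.62 × 45.864 = 28.43568 now.
Offer 25 < 28.43568, so the investor rejects.

Reject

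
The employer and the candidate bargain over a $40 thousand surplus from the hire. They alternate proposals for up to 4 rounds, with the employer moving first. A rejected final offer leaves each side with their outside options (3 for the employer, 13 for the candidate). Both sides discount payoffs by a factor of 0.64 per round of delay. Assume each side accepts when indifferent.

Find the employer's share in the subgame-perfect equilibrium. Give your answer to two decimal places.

21.08

Round 4 (the candidate proposes): the employer gets 3 if talks fail, so the candidate offers 3 and keeps 37.
Round 3 (the employer proposes): the candidate can get 37 next round, worth 0.64 × 37 = 23.68 now. The employer offers 23.68 and keeps 40 − 23.68 = 16.32.
Round 2 (the candidate proposes): the employer can get 16.32 next round, worth 0.64 × 16.32 = 10.4448 now; the candidate offers that and keeps 29.5552.
Round 1 (the employer proposes): the candidate can get 29.5552 next round, worth 0.64 × 29.5552 = 18.915328 now; the employer offers that and keeps 21.084672.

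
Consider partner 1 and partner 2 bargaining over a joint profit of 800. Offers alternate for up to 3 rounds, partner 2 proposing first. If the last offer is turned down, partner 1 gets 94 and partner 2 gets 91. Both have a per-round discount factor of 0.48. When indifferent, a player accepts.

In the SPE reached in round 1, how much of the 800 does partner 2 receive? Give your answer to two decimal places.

578.66

Round 3 (partner 2 proposes): partner 1 gets 94 if talks fail, so partner 2 offers 94 and keeps 706.
Round 2 (partner 1 proposes): partner 2 can get 706 next round, worth 0.48 × 706 = 338.88 now; partner 1 offers that and keeps 461.12.
Round 1 (partner 2 proposes): partner 1 can get 461.12 next round, worth 0.48 × 461.12 = 221.3376 now; partner 2 offers that and keeps 578.6624.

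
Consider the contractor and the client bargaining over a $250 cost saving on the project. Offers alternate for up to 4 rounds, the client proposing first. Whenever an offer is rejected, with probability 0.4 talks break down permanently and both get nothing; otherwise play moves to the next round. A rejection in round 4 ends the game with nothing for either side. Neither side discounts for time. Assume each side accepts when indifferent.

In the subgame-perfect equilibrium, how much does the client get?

Round 4 (the contractor proposes): rejection yields 0 for the client; the contractor offers 0 and keeps 250.
Round 3 (the client proposes): rejecting gives the contractor an expected 0.6 × 250 = 150; the client offers that and keeps 100.
Round 2 (the contractor proposes): rejecting gives the client an expected 0.6 × 100 = 60, so the contractor offers 60, keeping 190.
Round 1 (the client proposes): rejecting gives the contractor an expected 0.6 × 190 = 114. The client offers 114 and keeps 250 − 114 = 136.

136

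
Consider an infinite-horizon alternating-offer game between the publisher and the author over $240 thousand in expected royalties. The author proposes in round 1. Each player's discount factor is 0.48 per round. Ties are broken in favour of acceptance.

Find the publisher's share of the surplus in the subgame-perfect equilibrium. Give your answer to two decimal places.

In a stationary SPE each proposer offers the other exactly their discounted continuation value.
If the author keeps x when proposing and the publisher keeps y when proposing, then x = 240 − 0.48y and y = 240 − 0.48x.
Solving: x = 240(1 − 0.48) / (1 − 0.48·0.48) = 124.8 / 0.7696 ≈ 162.1622.
The publisher gets 240 − 162.1622 ≈ 77.8378.

77.84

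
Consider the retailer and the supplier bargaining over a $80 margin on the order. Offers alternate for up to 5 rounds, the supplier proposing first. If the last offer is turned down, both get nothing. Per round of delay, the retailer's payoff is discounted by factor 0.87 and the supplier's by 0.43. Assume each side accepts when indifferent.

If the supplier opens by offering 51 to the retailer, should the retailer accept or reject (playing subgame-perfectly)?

Reject

Work out the retailer's continuation value if the offer is rejected.
Round 5 (the supplier proposes): the retailer will accept anything ≥ 0, so the supplier offers 0 and keeps 80.
Round 4 (the retailer proposes): the supplier can get 80 next round, worth 0.43 × 80 = 34.4 now, so the retailer offers 34.4, keeping 45.6.
Round 3 (the supplier proposes): the retailer can get 45.6 next round, worth 0.87 × 45.6 = 39.672 now; the supplier offers that and keeps 40.328.
Round 2 (the retailer proposes): the supplier can get 40.328 next round, worth 0.43 × 40.328 = 17.34104 now, so the retailer offers 17.34104, keeping 62.65896.
So by rejecting in round 1, the retailer gets 62.65896 next round, worth 0.87 × 62.65896 = 54.5132952 now.
Offer 51 < 54.5132952, so the retailer rejects.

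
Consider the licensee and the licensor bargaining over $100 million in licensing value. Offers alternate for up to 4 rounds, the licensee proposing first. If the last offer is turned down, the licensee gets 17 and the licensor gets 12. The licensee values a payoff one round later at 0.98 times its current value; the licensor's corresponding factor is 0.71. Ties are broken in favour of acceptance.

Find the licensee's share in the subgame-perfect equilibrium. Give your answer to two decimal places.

Round 4 (the licensor proposes): the licensee gets 17 if talks fail, so the licensor offers 17 and keeps 83.
Round 3 (the licensee proposes): the licensor can get 83 next round, worth 0.71 × 83 = 58.93 now; the licensee offers that and keeps 41.07.
Round 2 (the licensor proposes): the licensee can get 41.07 next round, worth 0.98 × 41.07 = 40.2486 now; the licensor offers that and keeps 59.7514.
Round 1 (the licensee proposes): the licensor can get 59.7514 next round, worth 0.71 × 59.7514 = 42.423494 now, so the licensee offers 42.423494, keeping 57.576506.

57.58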